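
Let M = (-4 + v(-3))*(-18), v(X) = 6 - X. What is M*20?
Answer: -1800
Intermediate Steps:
M = -90 (M = (-4 + (6 - 1*(-3)))*(-18) = (-4 + (6 + 3))*(-18) = (-4 + 9)*(-18) = 5*(-18) = -90)
M*20 = -90*20 = -1800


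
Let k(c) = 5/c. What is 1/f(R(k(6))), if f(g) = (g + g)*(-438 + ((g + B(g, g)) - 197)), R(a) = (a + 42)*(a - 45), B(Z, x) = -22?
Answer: 648/6249110485 ≈ 1.0369e-7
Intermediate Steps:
R(a) = (-45 + a)*(42 + a) (R(a) = (42 + a)*(-45 + a) = (-45 + a)*(42 + a))
f(g) = 2*g*(-657 + g) (f(g) = (g + g)*(-438 + ((g - 22) - 197)) = (2*g)*(-438 + ((-22 + g) - 197)) = (2*g)*(-438 + (-219 + g)) = (2*g)*(-657 + g) = 2*g*(-657 + g))
1/f(R(k(6))) = 1/(2*(-1890 + (5/6)² - 15/6)*(-657 + (-1890 + (5/6)² - 15/6))) = 1/(2*(-1890 + (5*(⅙))² - 15/6)*(-657 + (-1890 + (5*(⅙))² - 15/6))) = 1/(2*(-1890 + (⅚)² - 3*⅚)*(-657 + (-1890 + (⅚)² - 3*⅚))) = 1/(2*(-1890 + 25/36 - 5/2)*(-657 + (-1890 + 25/36 - 5/2))) = 1/(2*(-68105/36)*(-657 - 68105/36)) = 1/(2*(-68105/36)*(-91757/36)) = 1/(6249110485/648) = 648/6249110485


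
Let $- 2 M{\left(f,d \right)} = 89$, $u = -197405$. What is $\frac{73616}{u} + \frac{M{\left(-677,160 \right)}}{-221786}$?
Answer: $- \frac{32636427307}{87563330660} \approx -0.37272$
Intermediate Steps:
$M{\left(f,d \right)} = - \frac{89}{2}$ ($M{\left(f,d \right)} = \left(- \frac{1}{2}\right) 89 = - \frac{89}{2}$)
$\frac{73616}{u} + \frac{M{\left(-677,160 \right)}}{-221786} = \frac{73616}{-197405} - \frac{89}{2 \left(-221786\right)} = 73616 \left(- \frac{1}{197405}\right) - - \frac{89}{443572} = - \frac{73616}{197405} + \frac{89}{443572} = - \frac{32636427307}{87563330660}$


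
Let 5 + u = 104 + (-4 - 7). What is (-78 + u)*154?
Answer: 1540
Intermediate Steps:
u = 88 (u = -5 + (104 + (-4 - 7)) = -5 + (104 - 11) = -5 + 93 = 88)
(-78 + u)*154 = (-78 + 88)*154 = 10*154 = 1540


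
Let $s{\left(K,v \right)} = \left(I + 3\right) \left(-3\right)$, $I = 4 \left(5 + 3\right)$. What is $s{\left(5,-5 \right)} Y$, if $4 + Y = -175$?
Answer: $18795$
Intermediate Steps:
$Y = -179$ ($Y = -4 - 175 = -179$)
$I = 32$ ($I = 4 \cdot 8 = 32$)
$s{\left(K,v \right)} = -105$ ($s{\left(K,v \right)} = \left(32 + 3\right) \left(-3\right) = 35 \left(-3\right) = -105$)
$s{\left(5,-5 \right)} Y = \left(-105\right) \left(-179\right) = 18795$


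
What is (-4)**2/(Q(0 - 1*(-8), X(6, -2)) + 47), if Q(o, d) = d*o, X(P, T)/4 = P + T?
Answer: 16/175 ≈ 0.091429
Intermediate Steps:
X(P, T) = 4*P + 4*T (X(P, T) = 4*(P + T) = 4*P + 4*T)
(-4)**2/(Q(0 - 1*(-8), X(6, -2)) + 47) = (-4)**2/((4*6 + 4*(-2))*(0 - 1*(-8)) + 47) = 16/((24 - 8)*(0 + 8) + 47) = 16/(16*8 + 47) = 16/(128 + 47) = 16/175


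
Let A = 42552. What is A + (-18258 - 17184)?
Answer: 7110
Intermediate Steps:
A + (-18258 - 17184) = 42552 + (-18258 - 17184) = 42552 - 35442 = 7110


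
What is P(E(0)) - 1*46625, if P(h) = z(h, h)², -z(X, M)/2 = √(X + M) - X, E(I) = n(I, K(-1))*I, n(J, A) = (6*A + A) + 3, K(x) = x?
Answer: -46625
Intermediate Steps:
n(J, A) = 3 + 7*A (n(J, A) = 7*A + 3 = 3 + 7*A)
E(I) = -4*I (E(I) = (3 + 7*(-1))*I = (3 - 7)*I = -4*I)
z(X, M) = -2*√(M + X) + 2*X (z(X, M) = -2*(√(X + M) - X) = -2*(√(M + X) - X) = -2*√(M + X) + 2*X)
P(h) = (2*h - 2*√2*√h)² (P(h) = (-2*√(h + h) + 2*h)² = (-2*√2*√h + 2*h)² = (2*h - 2*√2*√h)²)
P(E(0)) - 1*46625 = 4*(-4*0 - √2*√(-4*0))² - 1*46625 = 4*(0 - √2*√0)² - 46625 = 4*(0 - 1*√2*0)² - 46625 = 4*(0 + 0)² - 46625 = 4*0² - 46625 = 4*0 - 46625 = 0 - 46625 = -46625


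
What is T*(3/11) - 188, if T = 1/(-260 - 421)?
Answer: -469437/2497 ≈ -188.00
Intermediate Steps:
T = -1/681 (T = 1/(-681) = -1/681 ≈ -0.0014684)
T*(3/11) - 188 = -3/(681*11) - 188 = -3/7491 - 188 = -1/681*3/11 - 188 = -1/2497 - 188 = -469437/2497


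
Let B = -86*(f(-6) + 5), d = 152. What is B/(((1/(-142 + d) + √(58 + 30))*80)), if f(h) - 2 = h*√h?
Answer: 43/5028 - 215*√22/1257 - 43*I*√6/5866 + 860*I*√33/2933 ≈ -0.79371 + 1.6664*I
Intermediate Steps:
f(h) = 2 + h^(3/2) (f(h) = 2 + h*√h = 2 + h^(3/2))
B = -602 + 516*I*√6 (B = -86*((2 + (-6)^(3/2)) + 5) = -86*((2 - 6*I*√6) + 5) = -86*(7 - 6*I*√6) = -602 + 516*I*√6 ≈ -602.0 + 1263.9*I)
B/(((1/(-142 + d) + √(58 + 30))*80)) = (-602 + 516*I*√6)/(((1/(-142 + 152) + √(58 + 30))*80)) = (-602 + 516*I*√6)/(((1/10 + √88)*80)) = (-602 + 516*I*√6)/(((⅒ + 2*√22)*80)) = (-602 + 516*I*√6)/(8 + 160*√22)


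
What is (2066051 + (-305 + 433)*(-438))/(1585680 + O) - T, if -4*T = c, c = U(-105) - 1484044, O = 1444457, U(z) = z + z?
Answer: -2248742461425/6060274 ≈ -3.7106e+5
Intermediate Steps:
U(z) = 2*z
c = -1484254 (c = 2*(-105) - 1484044 = -210 - 1484044 = -1484254)
T = 742127/2 (T = -¼*(-1484254) = 742127/2 ≈ 3.7106e+5)
(2066051 + (-305 + 433)*(-438))/(1585680 + O) - T = (2066051 + (-305 + 433)*(-438))/(1585680 + 1444457) - 1*742127/2 = (2066051 + 128*(-438))/3030137 - 742127/2 = (2066051 - 56064)*(1/3030137) - 742127/2 = 2009987*(1/3030137) - 742127/2 = 2009987/3030137 - 742127/2 = -2248742461425/6060274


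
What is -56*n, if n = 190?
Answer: -10640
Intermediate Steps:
-56*n = -56*190 = -10640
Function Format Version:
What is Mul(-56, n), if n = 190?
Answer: -10640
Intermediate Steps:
Mul(-56, n) = Mul(-56, 190) = -10640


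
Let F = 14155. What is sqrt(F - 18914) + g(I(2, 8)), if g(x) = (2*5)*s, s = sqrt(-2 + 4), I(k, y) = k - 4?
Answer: 10*sqrt(2) + I*sqrt(4759) ≈ 14.142 + 68.985*I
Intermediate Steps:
I(k, y) = -4 + k
s = sqrt(2) ≈ 1.4142
g(x) = 10*sqrt(2) (g(x) = (2*5)*sqrt(2) = 10*sqrt(2))
sqrt(F - 18914) + g(I(2, 8)) = sqrt(14155 - 18914) + 10*sqrt(2) = sqrt(-4759) + 10*sqrt(2) = I*sqrt(4759) + 10*sqrt(2) = 10*sqrt(2) + I*sqrt(4759)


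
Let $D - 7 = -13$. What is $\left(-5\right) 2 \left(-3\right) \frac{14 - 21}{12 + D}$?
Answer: $-35$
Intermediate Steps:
$D = -6$ ($D = 7 - 13 = -6$)
$\left(-5\right) 2 \left(-3\right) \frac{14 - 21}{12 + D} = \left(-5\right) 2 \left(-3\right) \frac{14 - 21}{12 - 6} = \left(-10\right) \left(-3\right) \left(- \frac{7}{6}\right) = 30 \left(\left(-7\right) \frac{1}{6}\right) = 30 \left(- \frac{7}{6}\right) = -35$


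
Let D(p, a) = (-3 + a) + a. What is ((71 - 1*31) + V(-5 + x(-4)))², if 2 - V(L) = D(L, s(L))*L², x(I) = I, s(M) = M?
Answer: 3038049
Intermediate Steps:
D(p, a) = -3 + 2*a
V(L) = 2 - L²*(-3 + 2*L) (V(L) = 2 - (-3 + 2*L)*L² = 2 - L²*(-3 + 2*L))
((71 - 1*31) + V(-5 + x(-4)))² = ((71 - 1*31) + (2 + (-5 - 4)²*(3 - 2*(-5 - 4))))² = ((71 - 31) + (2 + (-9)²*(3 - 2*(-9))))² = (40 + (2 + 81*(3 + 18)))² = (40 + (2 + 81*21))² = (40 + (2 + 1701))² = (40 + 1703)² = 1743² = 3038049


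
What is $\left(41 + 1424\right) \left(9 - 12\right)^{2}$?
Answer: $13185$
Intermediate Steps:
$\left(41 + 1424\right) \left(9 - 12\right)^{2} = 1465 \left(-3\right)^{2} = 1465 \cdot 9 = 13185$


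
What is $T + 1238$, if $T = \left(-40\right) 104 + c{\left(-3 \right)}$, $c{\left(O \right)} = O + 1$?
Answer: $-2924$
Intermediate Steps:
$c{\left(O \right)} = 1 + O$
$T = -4162$ ($T = \left(-40\right) 104 + \left(1 - 3\right) = -4160 - 2 = -4162$)
$T + 1238 = -4162 + 1238 = -2924$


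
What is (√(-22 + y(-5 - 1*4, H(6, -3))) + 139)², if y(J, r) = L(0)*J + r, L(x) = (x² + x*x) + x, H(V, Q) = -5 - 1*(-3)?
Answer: 19297 + 556*I*√6 ≈ 19297.0 + 1361.9*I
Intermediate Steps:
H(V, Q) = -2 (H(V, Q) = -5 + 3 = -2)
L(x) = x + 2*x² (L(x) = (x² + x²) + x = 2*x² + x = x + 2*x²)
y(J, r) = r (y(J, r) = (0*(1 + 2*0))*J + r = (0*(1 + 0))*J + r = (0*1)*J + r = 0*J + r = 0 + r = r)
(√(-22 + y(-5 - 1*4, H(6, -3))) + 139)² = (√(-22 - 2) + 139)² = (√(-24) + 139)² = (2*I*√6 + 139)² = (139 + 2*I*√6)²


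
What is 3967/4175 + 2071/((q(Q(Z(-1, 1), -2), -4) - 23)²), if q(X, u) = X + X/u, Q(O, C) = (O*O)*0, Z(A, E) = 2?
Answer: 10744968/2208575 ≈ 4.8651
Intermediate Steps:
Q(O, C) = 0 (Q(O, C) = O²*0 = 0)
3967/4175 + 2071/((q(Q(Z(-1, 1), -2), -4) - 23)²) = 3967/4175 + 2071/(((0 + 0/(-4)) - 23)²) = 3967*(1/4175) + 2071/(((0 + 0*(-¼)) - 23)²) = 3967/4175 + 2071/(((0 + 0) - 23)²) = 3967/4175 + 2071/((0 - 23)²) = 3967/4175 + 2071/((-23)²) = 3967/4175 + 2071/529 = 10744968/2208575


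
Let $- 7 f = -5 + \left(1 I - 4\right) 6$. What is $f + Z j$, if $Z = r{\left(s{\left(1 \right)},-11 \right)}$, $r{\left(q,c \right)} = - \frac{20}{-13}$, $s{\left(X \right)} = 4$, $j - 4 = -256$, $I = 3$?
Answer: $- \frac{35137}{91} \approx -386.12$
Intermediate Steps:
$j = -252$ ($j = 4 - 256 = -252$)
$r{\left(q,c \right)} = \frac{20}{13}$ ($r{\left(q,c \right)} = \left(-20\right) \left(- \frac{1}{13}\right) = \frac{20}{13}$)
$f = \frac{11}{7}$ ($f = - \frac{-5 + \left(1 \cdot 3 - 4\right) 6}{7} = - \frac{-5 + \left(3 - 4\right) 6}{7} = - \frac{-5 - 6}{7} = \left(- \frac{1}{7}\right) \left(-11\right) = \frac{11}{7} \approx 1.5714$)
$Z = \frac{20}{13} \approx 1.5385$
$f + Z j = \frac{11}{7} + \frac{20}{13} \left(-252\right) = \frac{11}{7} - \frac{5040}{13} = - \frac{35137}{91}$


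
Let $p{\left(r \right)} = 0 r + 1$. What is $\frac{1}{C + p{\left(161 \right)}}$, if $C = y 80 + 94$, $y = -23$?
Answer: $- \frac{1}{1745} \approx -0.00057307$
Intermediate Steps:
$p{\left(r \right)} = 1$ ($p{\left(r \right)} = 0 + 1 = 1$)
$C = -1746$ ($C = \left(-23\right) 80 + 94 = -1840 + 94 = -1746$)
$\frac{1}{C + p{\left(161 \right)}} = \frac{1}{-1746 + 1} = \frac{1}{-1745} = - \frac{1}{1745}$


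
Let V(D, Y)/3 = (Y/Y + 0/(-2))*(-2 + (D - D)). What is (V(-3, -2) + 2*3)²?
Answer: 0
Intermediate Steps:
V(D, Y) = -6 (V(D, Y) = 3*((Y/Y + 0/(-2))*(-2 + (D - D))) = 3*((1 + 0*(-½))*(-2 + 0)) = 3*((1 + 0)*(-2)) = 3*(1*(-2)) = 3*(-2) = -6)
(V(-3, -2) + 2*3)² = (-6 + 2*3)² = (-6 + 6)² = 0² = 0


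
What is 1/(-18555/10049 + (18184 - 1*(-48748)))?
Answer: 10049/672581113 ≈ 1.4941e-5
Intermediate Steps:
1/(-18555/10049 + (18184 - 1*(-48748))) = 1/(-18555*1/10049 + (18184 + 48748)) = 1/(-18555/10049 + 66932) = 1/(672581113/10049) = 10049/672581113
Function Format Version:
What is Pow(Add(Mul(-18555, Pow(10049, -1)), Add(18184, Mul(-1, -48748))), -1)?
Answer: Rational(10049, 672581113) ≈ 1.4941e-5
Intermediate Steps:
Pow(Add(Mul(-18555, Pow(10049, -1)), Add(18184, Mul(-1, -48748))), -1) = Pow(Add(Mul(-18555, Rational(1, 10049)), Add(18184, 48748)), -1) = Pow(Add(Rational(-18555, 10049), 66932), -1) = Pow(Rational(672581113, 10049), -1) = Rational(10049, 672581113)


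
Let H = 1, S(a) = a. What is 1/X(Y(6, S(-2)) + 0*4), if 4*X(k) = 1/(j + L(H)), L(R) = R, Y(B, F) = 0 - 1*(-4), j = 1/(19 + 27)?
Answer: 94/23 ≈ 4.0870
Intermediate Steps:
j = 1/46 ≈ 0.021739
Y(B, F) = 4 (Y(B, F) = 0 + 4 = 4)
X(k) = 23/94 (X(k) = 1/(4*(1/46 + 1)) = 1/(4*(47/46)) = (1/4)*(46/47) = 23/94)
1/X(Y(6, S(-2)) + 0*4) = 1/(23/94) = 94/23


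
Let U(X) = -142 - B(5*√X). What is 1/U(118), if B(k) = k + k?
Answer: -71/4182 + 5*√118/4182 ≈ -0.0039900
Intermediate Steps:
B(k) = 2*k
U(X) = -142 - 10*√X (U(X) = -142 - 2*5*√X = -142 - 10*√X)
1/U(118) = 1/(-142 - 10*√118)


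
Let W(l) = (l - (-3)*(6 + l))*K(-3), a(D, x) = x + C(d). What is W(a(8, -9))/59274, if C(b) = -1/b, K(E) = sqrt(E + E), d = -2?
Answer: -8*I*sqrt(6)/29637 ≈ -0.0006612*I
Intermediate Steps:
K(E) = sqrt(2)*sqrt(E) (K(E) = sqrt(2*E) = sqrt(2)*sqrt(E))
a(D, x) = 1/2 + x (a(D, x) = x - 1/(-2) = x - 1*(-1/2) = x + 1/2 = 1/2 + x)
W(l) = I*sqrt(6)*(18 + 4*l) (W(l) = (l - (-3)*(6 + l))*(sqrt(2)*sqrt(-3)) = (l - (-18 - 3*l))*(sqrt(2)*(I*sqrt(3))) = (l + (18 + 3*l))*(I*sqrt(6)) = (18 + 4*l)*(I*sqrt(6)) = I*sqrt(6)*(18 + 4*l))
W(a(8, -9))/59274 = (I*sqrt(6)*(18 + 4*(1/2 - 9)))/59274 = (I*sqrt(6)*(18 + 4*(-17/2)))*(1/59274) = (I*sqrt(6)*(18 - 34))*(1/59274) = (I*sqrt(6)*(-16))*(1/59274) = -16*I*sqrt(6)*(1/59274) = -8*I*sqrt(6)/29637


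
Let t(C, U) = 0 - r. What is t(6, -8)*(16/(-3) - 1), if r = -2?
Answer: -38/3 ≈ -12.667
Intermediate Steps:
t(C, U) = 2 (t(C, U) = 0 - 1*(-2) = 0 + 2 = 2)
t(6, -8)*(16/(-3) - 1) = 2*(16/(-3) - 1) = 2*(16*(-⅓) - 1) = 2*(-16/3 - 1) = 2*(-19/3) = -38/3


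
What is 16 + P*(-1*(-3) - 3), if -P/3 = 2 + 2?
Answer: 16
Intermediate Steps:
P = -12 (P = -3*(2 + 2) = -3*4 = -12)
16 + P*(-1*(-3) - 3) = 16 - 12*(-1*(-3) - 3) = 16 - 12*(3 - 3) = 16 - 12*0 = 16 + 0 = 16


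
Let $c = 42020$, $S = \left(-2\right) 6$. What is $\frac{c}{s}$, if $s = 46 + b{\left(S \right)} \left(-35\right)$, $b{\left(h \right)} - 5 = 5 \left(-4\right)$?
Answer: $\frac{42020}{571} \approx 73.59$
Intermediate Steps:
$S = -12$
$b{\left(h \right)} = -15$ ($b{\left(h \right)} = 5 + 5 \left(-4\right) = 5 - 20 = -15$)
$s = 571$ ($s = 46 - -525 = 46 + 525 = 571$)
$\frac{c}{s} = \frac{42020}{571}$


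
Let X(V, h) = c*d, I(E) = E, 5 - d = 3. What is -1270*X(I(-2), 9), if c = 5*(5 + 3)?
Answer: -101600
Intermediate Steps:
d = 2 (d = 5 - 1*3 = 5 - 3 = 2)
c = 40 (c = 5*8 = 40)
X(V, h) = 80 (X(V, h) = 40*2 = 80)
-1270*X(I(-2), 9) = -1270*80 = -101600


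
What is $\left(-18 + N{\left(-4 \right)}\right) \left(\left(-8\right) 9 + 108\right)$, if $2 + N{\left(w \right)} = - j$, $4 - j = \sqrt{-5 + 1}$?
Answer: $-864 + 72 i \approx -864.0 + 72.0 i$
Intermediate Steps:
$j = 4 - 2 i$ ($j = 4 - \sqrt{-5 + 1} = 4 - \sqrt{-4} = 4 - 2 i \approx 4.0 - 2.0 i$)
$N{\left(w \right)} = -6 + 2 i$ ($N{\left(w \right)} = -2 - \left(4 - 2 i\right) = -6 + 2 i$)
$\left(-18 + N{\left(-4 \right)}\right) \left(\left(-8\right) 9 + 108\right) = \left(-18 - \left(6 - 2 i\right)\right) \left(\left(-8\right) 9 + 108\right) = \left(-24 + 2 i\right) \left(-72 + 108\right) = \left(-24 + 2 i\right) 36 = -864 + 72 i$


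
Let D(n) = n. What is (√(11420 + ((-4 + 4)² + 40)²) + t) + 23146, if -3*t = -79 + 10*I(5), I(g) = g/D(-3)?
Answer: 208601/9 + 2*√3255 ≈ 23292.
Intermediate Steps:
I(g) = -g/3 (I(g) = g/(-3) = g*(-⅓) = -g/3)
t = 287/9 (t = -(-79 + 10*(-⅓*5))/3 = -(-79 + 10*(-5/3))/3 = -(-79 - 50/3)/3 = -⅓*(-287/3) = 287/9 ≈ 31.889)
(√(11420 + ((-4 + 4)² + 40)²) + t) + 23146 = (√(11420 + ((-4 + 4)² + 40)²) + 287/9) + 23146 = (√(11420 + (0² + 40)²) + 287/9) + 23146 = (√(11420 + (0 + 40)²) + 287/9) + 23146 = (√(11420 + 40²) + 287/9) + 23146 = (√(11420 + 1600) + 287/9) + 23146 = (√13020 + 287/9) + 23146 = (2*√3255 + 287/9) + 23146 = (287/9 + 2*√3255) + 23146 = 208601/9 + 2*√3255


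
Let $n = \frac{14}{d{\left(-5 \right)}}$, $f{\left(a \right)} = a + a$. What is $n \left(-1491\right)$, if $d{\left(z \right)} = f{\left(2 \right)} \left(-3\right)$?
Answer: $\frac{3479}{2} \approx 1739.5$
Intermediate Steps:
$f{\left(a \right)} = 2 a$
$d{\left(z \right)} = -12$ ($d{\left(z \right)} = 2 \cdot 2 \left(-3\right) = 4 \left(-3\right) = -12$)
$n = - \frac{7}{6}$ ($n = \frac{14}{-12} = 14 \left(- \frac{1}{12}\right) = - \frac{7}{6} \approx -1.1667$)
$n \left(-1491\right) = \left(- \frac{7}{6}\right) \left(-1491\right) = \frac{3479}{2}$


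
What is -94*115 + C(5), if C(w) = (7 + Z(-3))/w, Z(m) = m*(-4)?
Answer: -54031/5 ≈ -10806.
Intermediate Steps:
Z(m) = -4*m
C(w) = 19/w (C(w) = (7 - 4*(-3))/w = (7 + 12)/w = 19/w)
-94*115 + C(5) = -94*115 + 19/5 = -10810 + 19*(1/5) = -10810 + 19/5 = -54031/5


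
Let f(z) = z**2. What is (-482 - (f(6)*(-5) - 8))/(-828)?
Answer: 49/138 ≈ 0.35507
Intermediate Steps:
(-482 - (f(6)*(-5) - 8))/(-828) = (-482 - (6**2*(-5) - 8))/(-828) = (-482 - (36*(-5) - 8))*(-1/828) = (-482 - (-180 - 8))*(-1/828) = (-482 - 1*(-188))*(-1/828) = (-482 + 188)*(-1/828) = -294*(-1/828) = 49/138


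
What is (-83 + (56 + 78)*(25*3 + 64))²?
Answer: 343842849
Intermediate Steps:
(-83 + (56 + 78)*(25*3 + 64))² = (-83 + 134*(75 + 64))² = (-83 + 134*139)² = (-83 + 18626)² = 18543² = 343842849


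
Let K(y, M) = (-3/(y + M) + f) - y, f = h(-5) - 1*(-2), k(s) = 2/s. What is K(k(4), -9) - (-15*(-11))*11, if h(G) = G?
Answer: -61817/34 ≈ -1818.1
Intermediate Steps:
f = -3 (f = -5 - 1*(-2) = -5 + 2 = -3)
K(y, M) = -3 - y - 3/(M + y) (K(y, M) = (-3/(y + M) - 3) - y = (-3/(M + y) - 3) - y = (-3 - 3/(M + y)) - y = -3 - y - 3/(M + y))
K(k(4), -9) - (-15*(-11))*11 = (-3 - (2/4)² - 3*(-9) - 6/4 - 1*(-9)*2/4)/(-9 + 2/4) - (-15*(-11))*11 = (-3 - (2*(¼))² + 27 - 6/4 - 1*(-9)*2*(¼))/(-9 + 2*(¼)) - 165*11 = (-3 - (½)² + 27 - 3*½ - 1*(-9)*½)/(-9 + ½) - 1*1815 = (-3 - 1*¼ + 27 - 3/2 + 9/2)/(-17/2) - 1815 = -2*(-3 - ¼ + 27 - 3/2 + 9/2)/17 - 1815 = -2/17*107/4 - 1815 = -107/34 - 1815 = -61817/34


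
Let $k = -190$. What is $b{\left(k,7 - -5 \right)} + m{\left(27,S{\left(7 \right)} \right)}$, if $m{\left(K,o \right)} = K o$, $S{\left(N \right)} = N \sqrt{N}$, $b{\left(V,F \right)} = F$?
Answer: $12 + 189 \sqrt{7} \approx 512.05$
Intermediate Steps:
$S{\left(N \right)} = N^{\frac{3}{2}}$
$b{\left(k,7 - -5 \right)} + m{\left(27,S{\left(7 \right)} \right)} = \left(7 - -5\right) + 27 \cdot 7^{\frac{3}{2}} = \left(7 + 5\right) + 27 \cdot 7 \sqrt{7} = 12 + 189 \sqrt{7}$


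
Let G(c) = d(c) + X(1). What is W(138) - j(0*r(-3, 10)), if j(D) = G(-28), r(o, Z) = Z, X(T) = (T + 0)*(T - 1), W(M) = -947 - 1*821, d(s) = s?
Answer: -1740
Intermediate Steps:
W(M) = -1768 (W(M) = -947 - 821 = -1768)
X(T) = T*(-1 + T)
G(c) = c (G(c) = c + 1*(-1 + 1) = c + 1*0 = c + 0 = c)
j(D) = -28
W(138) - j(0*r(-3, 10)) = -1768 - 1*(-28) = -1768 + 28 = -1740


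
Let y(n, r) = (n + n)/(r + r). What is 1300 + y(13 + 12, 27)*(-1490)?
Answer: -2150/27 ≈ -79.630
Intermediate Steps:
y(n, r) = n/r (y(n, r) = (2*n)/((2*r)) = (2*n)*(1/(2*r)) = n/r)
1300 + y(13 + 12, 27)*(-1490) = 1300 + ((13 + 12)/27)*(-1490) = 1300 + (25*(1/27))*(-1490) = 1300 + (25/27)*(-1490) = 1300 - 37250/27 = -2150/27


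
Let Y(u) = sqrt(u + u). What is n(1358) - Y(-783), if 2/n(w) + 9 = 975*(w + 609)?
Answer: 1/958908 - 3*I*sqrt(174) ≈ 1.0429e-6 - 39.573*I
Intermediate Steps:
Y(u) = sqrt(2)*sqrt(u) (Y(u) = sqrt(2*u) = sqrt(2)*sqrt(u))
n(w) = 2/(593766 + 975*w) (n(w) = 2/(-9 + 975*(w + 609)) = 2/(-9 + 975*(609 + w)) = 2/(-9 + (593775 + 975*w)) = 2/(593766 + 975*w))
n(1358) - Y(-783) = 2/(3*(197922 + 325*1358)) - sqrt(2)*sqrt(-783) = 2/(3*(197922 + 441350)) - sqrt(2)*3*I*sqrt(87) = (2/3)/639272 - 3*I*sqrt(174) = (2/3)*(1/639272) - 3*I*sqrt(174) = 1/958908 - 3*I*sqrt(174)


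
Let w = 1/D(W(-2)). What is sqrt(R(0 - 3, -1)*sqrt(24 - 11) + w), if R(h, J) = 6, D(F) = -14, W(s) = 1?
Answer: sqrt(-14 + 1176*sqrt(13))/14 ≈ 4.6435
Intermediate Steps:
w = -1/14 (w = 1/(-14) = -1/14 ≈ -0.071429)
sqrt(R(0 - 3, -1)*sqrt(24 - 11) + w) = sqrt(6*sqrt(24 - 11) - 1/14) = sqrt(6*sqrt(13) - 1/14) = sqrt(-1/14 + 6*sqrt(13))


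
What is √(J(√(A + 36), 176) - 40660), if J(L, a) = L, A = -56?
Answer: √(-40660 + 2*I*√5) ≈ 0.011 + 201.64*I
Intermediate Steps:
√(J(√(A + 36), 176) - 40660) = √(√(-56 + 36) - 40660) = √(√(-20) - 40660) = √(2*I*√5 - 40660) = √(-40660 + 2*I*√5)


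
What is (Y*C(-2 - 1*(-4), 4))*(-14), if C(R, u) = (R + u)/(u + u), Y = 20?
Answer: -210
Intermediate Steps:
C(R, u) = (R + u)/(2*u) (C(R, u) = (R + u)/((2*u)) = (R + u)*(1/(2*u)) = (R + u)/(2*u))
(Y*C(-2 - 1*(-4), 4))*(-14) = (20*((1/2)*((-2 - 1*(-4)) + 4)/4))*(-14) = (20*((1/2)*(1/4)*((-2 + 4) + 4)))*(-14) = (20*((1/2)*(1/4)*(2 + 4)))*(-14) = (20*((1/2)*(1/4)*6))*(-14) = (20*(3/4))*(-14) = 15*(-14) = -210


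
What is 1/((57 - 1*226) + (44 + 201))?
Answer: 1/76 ≈ 0.013158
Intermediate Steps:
1/((57 - 1*226) + (44 + 201)) = 1/((57 - 226) + 245) = 1/(-169 + 245) = 1/76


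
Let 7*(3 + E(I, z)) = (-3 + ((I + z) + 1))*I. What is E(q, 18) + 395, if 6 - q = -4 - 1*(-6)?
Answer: 2824/7 ≈ 403.43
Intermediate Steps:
q = 4 (q = 6 - (-4 - 1*(-6)) = 6 - (-4 + 6) = 6 - 1*2 = 6 - 2 = 4)
E(I, z) = -3 + I*(-2 + I + z)/7 (E(I, z) = -3 + ((-3 + ((I + z) + 1))*I)/7 = -3 + ((-3 + (1 + I + z))*I)/7 = -3 + ((-2 + I + z)*I)/7 = -3 + (I*(-2 + I + z))/7 = -3 + I*(-2 + I + z)/7)
E(q, 18) + 395 = (-3 - 2/7*4 + (⅐)*4² + (⅐)*4*18) + 395 = (-3 - 8/7 + (⅐)*16 + 72/7) + 395 = (-3 - 8/7 + 16/7 + 72/7) + 395 = 59/7 + 395 = 2824/7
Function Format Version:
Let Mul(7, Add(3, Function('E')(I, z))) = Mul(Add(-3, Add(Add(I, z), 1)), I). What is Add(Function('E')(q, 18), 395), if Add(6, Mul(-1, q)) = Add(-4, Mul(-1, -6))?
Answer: Rational(2824, 7) ≈ 403.43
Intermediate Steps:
q = 4 (q = Add(6, Mul(-1, Add(-4, Mul(-1, -6)))) = Add(6, Mul(-1, Add(-4, 6))) = Add(6, Mul(-1, 2)) = Add(6, -2) = 4)
Function('E')(I, z) = Add(-3, Mul(Rational(1, 7), I, Add(-2, I, z))) (Function('E')(I, z) = Add(-3, Mul(Rational(1, 7), Mul(Add(-3, Add(Add(I, z), 1)), I))) = Add(-3, Mul(Rational(1, 7), Mul(Add(-3, Add(1, I, z)), I))) = Add(-3, Mul(Rational(1, 7), Mul(Add(-2, I, z), I))) = Add(-3, Mul(Rational(1, 7), Mul(I, Add(-2, I, z)))) = Add(-3, Mul(Rational(1, 7), I, Add(-2, I, z))))
Add(Function('E')(q, 18), 395) = Add(Add(-3, Mul(Rational(-2, 7), 4), Mul(Rational(1, 7), Pow(4, 2)), Mul(Rational(1, 7), 4, 18)), 395) = Add(Add(-3, Rational(-8, 7), Mul(Rational(1, 7), 16), Rational(72, 7)), 395) = Add(Add(-3, Rational(-8, 7), Rational(16, 7), Rational(72, 7)), 395) = Add(Rational(59, 7), 395) = Rational(2824, 7)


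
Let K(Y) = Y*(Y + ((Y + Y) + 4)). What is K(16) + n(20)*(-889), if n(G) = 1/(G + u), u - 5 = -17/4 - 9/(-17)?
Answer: 1143452/1447 ≈ 790.22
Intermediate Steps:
u = 87/68 (u = 5 + (-17/4 - 9/(-17)) = 5 + (-17*¼ - 9*(-1/17)) = 5 + (-17/4 + 9/17) = 5 - 253/68 = 87/68 ≈ 1.2794)
K(Y) = Y*(4 + 3*Y) (K(Y) = Y*(Y + (2*Y + 4)) = Y*(Y + (4 + 2*Y)) = Y*(4 + 3*Y))
n(G) = 1/(87/68 + G) (n(G) = 1/(G + 87/68) = 1/(87/68 + G))
K(16) + n(20)*(-889) = 16*(4 + 3*16) + (68/(87 + 68*20))*(-889) = 16*(4 + 48) + (68/(87 + 1360))*(-889) = 16*52 + (68/1447)*(-889) = 832 + (68*(1/1447))*(-889) = 832 + (68/1447)*(-889) = 832 - 60452/1447 = 1143452/1447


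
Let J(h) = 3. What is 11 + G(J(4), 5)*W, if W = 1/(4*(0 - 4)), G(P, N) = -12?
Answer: 47/4 ≈ 11.750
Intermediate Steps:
W = -1/16 (W = 1/(4*(-4)) = 1/(-16) = -1/16 ≈ -0.062500)
11 + G(J(4), 5)*W = 11 - 12*(-1/16) = 11 + ¾ = 47/4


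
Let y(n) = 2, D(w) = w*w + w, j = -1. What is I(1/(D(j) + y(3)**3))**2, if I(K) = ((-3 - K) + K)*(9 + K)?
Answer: 47961/64 ≈ 749.39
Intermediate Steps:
D(w) = w + w**2 (D(w) = w**2 + w = w + w**2)
I(K) = -27 - 3*K (I(K) = -3*(9 + K) = -27 - 3*K)
I(1/(D(j) + y(3)**3))**2 = (-27 - 3/(-(1 - 1) + 2**3))**2 = (-27 - 3/(-1*0 + 8))**2 = (-27 - 3/(0 + 8))**2 = (-27 - 3/8)**2 = (-219/8)**2 = 47961/64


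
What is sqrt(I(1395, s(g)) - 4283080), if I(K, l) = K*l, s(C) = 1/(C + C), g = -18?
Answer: 5*I*sqrt(685299)/2 ≈ 2069.6*I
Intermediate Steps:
s(C) = 1/(2*C)
sqrt(I(1395, s(g)) - 4283080) = sqrt(1395*((1/2)/(-18)) - 4283080) = sqrt(1395*((1/2)*(-1/18)) - 4283080) = sqrt(1395*(-1/36) - 4283080) = sqrt(-155/4 - 4283080) = sqrt(-17132475/4) = 5*I*sqrt(685299)/2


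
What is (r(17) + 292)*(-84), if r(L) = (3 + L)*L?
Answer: -53088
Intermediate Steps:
r(L) = L*(3 + L)
(r(17) + 292)*(-84) = (17*(3 + 17) + 292)*(-84) = (17*20 + 292)*(-84) = (340 + 292)*(-84) = 632*(-84) = -53088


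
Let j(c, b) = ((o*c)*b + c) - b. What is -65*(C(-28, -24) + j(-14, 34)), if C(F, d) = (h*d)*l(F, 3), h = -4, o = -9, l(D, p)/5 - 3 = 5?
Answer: -524940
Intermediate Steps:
l(D, p) = 40 (l(D, p) = 15 + 5*5 = 15 + 25 = 40)
j(c, b) = c - b - 9*b*c (j(c, b) = ((-9*c)*b + c) - b = (-9*b*c + c) - b = (c - 9*b*c) - b = c - b - 9*b*c)
C(F, d) = -160*d (C(F, d) = -4*d*40 = -160*d)
-65*(C(-28, -24) + j(-14, 34)) = -65*(-160*(-24) + (-14 - 1*34 - 9*34*(-14))) = -65*(3840 + (-14 - 34 + 4284)) = -65*(3840 + 4236) = -65*8076 = -524940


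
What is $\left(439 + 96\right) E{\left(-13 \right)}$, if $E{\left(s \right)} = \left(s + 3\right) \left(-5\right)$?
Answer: $26750$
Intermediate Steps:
$E{\left(s \right)} = -15 - 5 s$ ($E{\left(s \right)} = \left(3 + s\right) \left(-5\right) = -15 - 5 s$)
$\left(439 + 96\right) E{\left(-13 \right)} = \left(439 + 96\right) \left(-15 - -65\right) = 535 \left(-15 + 65\right) = 535 \cdot 50 = 26750$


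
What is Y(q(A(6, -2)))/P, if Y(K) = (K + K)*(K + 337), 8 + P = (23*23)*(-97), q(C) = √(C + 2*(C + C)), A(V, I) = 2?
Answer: -20/51321 - 674*√10/51321 ≈ -0.041920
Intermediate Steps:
q(C) = √5*√C (q(C) = √(C + 2*(2*C)) = √(C + 4*C) = √(5*C) = √5*√C)
P = -51321 (P = -8 + (23*23)*(-97) = -8 + 529*(-97) = -8 - 51313 = -51321)
Y(K) = 2*K*(337 + K) (Y(K) = (2*K)*(337 + K) = 2*K*(337 + K))
Y(q(A(6, -2)))/P = (2*(√5*√2)*(337 + √5*√2))/(-51321) = (2*√10*(337 + √10))*(-1/51321) = -2*√10*(337 + √10)/51321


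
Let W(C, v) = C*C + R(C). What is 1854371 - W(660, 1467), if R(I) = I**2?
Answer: 983171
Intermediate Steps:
W(C, v) = 2*C**2 (W(C, v) = C*C + C**2 = C**2 + C**2 = 2*C**2)
1854371 - W(660, 1467) = 1854371 - 2*660**2 = 1854371 - 2*435600 = 1854371 - 1*871200 = 1854371 - 871200 = 983171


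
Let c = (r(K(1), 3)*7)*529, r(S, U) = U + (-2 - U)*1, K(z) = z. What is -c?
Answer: 7406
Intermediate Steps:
r(S, U) = -2 (r(S, U) = U + (-2 - U) = -2)
c = -7406 (c = -2*7*529 = -14*529 = -7406)
-c = -1*(-7406) = 7406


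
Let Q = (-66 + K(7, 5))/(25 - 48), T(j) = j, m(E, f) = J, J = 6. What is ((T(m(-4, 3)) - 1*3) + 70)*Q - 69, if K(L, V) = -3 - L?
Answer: 3961/23 ≈ 172.22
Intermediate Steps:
m(E, f) = 6
Q = 76/23 (Q = (-66 + (-3 - 1*7))/(25 - 48) = (-66 + (-3 - 7))/(-23) = (-66 - 10)*(-1/23) = -76*(-1/23) = 76/23 ≈ 3.3043)
((T(m(-4, 3)) - 1*3) + 70)*Q - 69 = ((6 - 1*3) + 70)*(76/23) - 69 = ((6 - 3) + 70)*(76/23) - 69 = (3 + 70)*(76/23) - 69 = 73*(76/23) - 69 = 5548/23 - 69 = 3961/23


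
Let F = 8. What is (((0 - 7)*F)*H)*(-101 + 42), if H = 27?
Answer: 89208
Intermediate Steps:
(((0 - 7)*F)*H)*(-101 + 42) = (((0 - 7)*8)*27)*(-101 + 42) = (-7*8*27)*(-59) = -56*27*(-59) = -1512*(-59) = 89208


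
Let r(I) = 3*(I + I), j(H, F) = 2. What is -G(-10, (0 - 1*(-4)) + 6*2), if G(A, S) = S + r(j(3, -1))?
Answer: -28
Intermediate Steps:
r(I) = 6*I (r(I) = 3*(2*I) = 6*I)
G(A, S) = 12 + S (G(A, S) = S + 6*2 = S + 12 = 12 + S)
-G(-10, (0 - 1*(-4)) + 6*2) = -(12 + ((0 - 1*(-4)) + 6*2)) = -(12 + ((0 + 4) + 12)) = -(12 + (4 + 12)) = -(12 + 16) = -1*28 = -28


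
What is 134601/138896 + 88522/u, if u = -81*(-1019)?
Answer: 23405183651/11464336944 ≈ 2.0416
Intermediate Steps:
u = 82539
134601/138896 + 88522/u = 134601/138896 + 88522/82539 = 23405183651/11464336944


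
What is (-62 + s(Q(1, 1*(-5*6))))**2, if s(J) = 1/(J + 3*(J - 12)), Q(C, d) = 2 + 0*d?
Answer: 3017169/784 ≈ 3848.4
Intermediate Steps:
Q(C, d) = 2 (Q(C, d) = 2 + 0 = 2)
s(J) = 1/(-36 + 4*J) (s(J) = 1/(J + 3*(-12 + J)) = 1/(J + (-36 + 3*J)) = 1/(-36 + 4*J))
(-62 + s(Q(1, 1*(-5*6))))**2 = (-62 + 1/(4*(-9 + 2)))**2 = (-62 + (1/4)/(-7))**2 = (-62 + (1/4)*(-1/7))**2 = (-62 - 1/28)**2 = (-1737/28)**2 = 3017169/784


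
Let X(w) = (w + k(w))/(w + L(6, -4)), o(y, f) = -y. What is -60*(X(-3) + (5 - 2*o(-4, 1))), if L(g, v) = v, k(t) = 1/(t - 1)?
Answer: 1065/7 ≈ 152.14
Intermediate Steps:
k(t) = 1/(-1 + t)
X(w) = (w + 1/(-1 + w))/(-4 + w) (X(w) = (w + 1/(-1 + w))/(w - 4) = (w + 1/(-1 + w))/(-4 + w))
-60*(X(-3) + (5 - 2*o(-4, 1))) = -60*((1 - 3*(-1 - 3))/((-1 - 3)*(-4 - 3)) + (5 - (-2)*(-4))) = -60*((1 - 3*(-4))/(-4*(-7)) + (5 - 2*4)) = -60*(-¼*(-⅐)*(1 + 12) + (5 - 8)) = -60*(-¼*(-⅐)*13 - 3) = -60*(13/28 - 3) = -60*(-71/28) = 1065/7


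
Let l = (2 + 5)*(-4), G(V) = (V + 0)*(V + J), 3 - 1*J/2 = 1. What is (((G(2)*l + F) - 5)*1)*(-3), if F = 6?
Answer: 1005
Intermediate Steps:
J = 4 (J = 6 - 2*1 = 6 - 2 = 4)
G(V) = V*(4 + V) (G(V) = (V + 0)*(V + 4) = V*(4 + V))
l = -28 (l = 7*(-4) = -28)
(((G(2)*l + F) - 5)*1)*(-3) = ((((2*(4 + 2))*(-28) + 6) - 5)*1)*(-3) = ((((2*6)*(-28) + 6) - 5)*1)*(-3) = (((12*(-28) + 6) - 5)*1)*(-3) = (((-336 + 6) - 5)*1)*(-3) = ((-330 - 5)*1)*(-3) = -335*1*(-3) = -335*(-3) = 1005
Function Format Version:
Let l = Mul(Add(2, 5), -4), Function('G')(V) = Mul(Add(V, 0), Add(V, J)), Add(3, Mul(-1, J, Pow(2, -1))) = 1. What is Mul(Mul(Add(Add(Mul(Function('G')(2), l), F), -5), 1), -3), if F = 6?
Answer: 1005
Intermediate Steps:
J = 4 (J = Add(6, Mul(-2, 1)) = Add(6, -2) = 4)
Function('G')(V) = Mul(V, Add(4, V)) (Function('G')(V) = Mul(Add(V, 0), Add(V, 4)) = Mul(V, Add(4, V)))
l = -28 (l = Mul(7, -4) = -28)
Mul(Mul(Add(Add(Mul(Function('G')(2), l), F), -5), 1), -3) = Mul(Mul(Add(Add(Mul(Mul(2, Add(4, 2)), -28), 6), -5), 1), -3) = Mul(Mul(Add(Add(Mul(Mul(2, 6), -28), 6), -5), 1), -3) = Mul(Mul(Add(Add(Mul(12, -28), 6), -5), 1), -3) = Mul(Mul(Add(Add(-336, 6), -5), 1), -3) = Mul(Mul(Add(-330, -5), 1), -3) = Mul(Mul(-335, 1), -3) = Mul(-335, -3) = 1005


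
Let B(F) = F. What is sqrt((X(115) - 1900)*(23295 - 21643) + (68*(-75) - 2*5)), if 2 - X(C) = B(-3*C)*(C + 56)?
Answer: sqrt(94319134) ≈ 9711.8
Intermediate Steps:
X(C) = 2 + 3*C*(56 + C) (X(C) = 2 - (-3*C)*(C + 56) = 2 - (-3*C)*(56 + C) = 2 - (-3)*C*(56 + C) = 2 + 3*C*(56 + C))
sqrt((X(115) - 1900)*(23295 - 21643) + (68*(-75) - 2*5)) = sqrt(((2 + 3*115**2 + 168*115) - 1900)*(23295 - 21643) + (68*(-75) - 2*5)) = sqrt(((2 + 3*13225 + 19320) - 1900)*1652 + (-5100 - 10)) = sqrt(((2 + 39675 + 19320) - 1900)*1652 - 5110) = sqrt((58997 - 1900)*1652 - 5110) = sqrt(57097*1652 - 5110) = sqrt(94324244 - 5110) = sqrt(94319134)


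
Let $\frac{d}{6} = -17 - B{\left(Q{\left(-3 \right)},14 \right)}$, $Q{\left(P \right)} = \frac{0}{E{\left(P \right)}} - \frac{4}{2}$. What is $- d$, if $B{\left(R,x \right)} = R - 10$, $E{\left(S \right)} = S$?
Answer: $30$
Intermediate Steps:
$Q{\left(P \right)} = -2$ ($Q{\left(P \right)} = \frac{0}{P} - \frac{4}{2} = 0 - 2 = -2$)
$B{\left(R,x \right)} = -10 + R$
$d = -30$ ($d = 6 \left(-17 - \left(-10 - 2\right)\right) = 6 \left(-17 - -12\right) = 6 \left(-17 + 12\right) = 6 \left(-5\right) = -30$)
$- d = \left(-1\right) \left(-30\right) = 30$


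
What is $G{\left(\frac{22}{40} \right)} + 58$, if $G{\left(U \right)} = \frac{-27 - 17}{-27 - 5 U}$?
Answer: $\frac{7078}{119} \approx 59.479$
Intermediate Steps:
$G{\left(U \right)} = - \frac{44}{-27 - 5 U}$
$G{\left(\frac{22}{40} \right)} + 58 = \frac{44}{27 + 5 \cdot \frac{22}{40}} + 58 = \frac{44}{27 + 5 \cdot 22 \cdot \frac{1}{40}} + 58 = \frac{44}{27 + 5 \cdot \frac{11}{20}} + 58 = \frac{44}{27 + \frac{11}{4}} + 58 = \frac{44}{\frac{119}{4}} + 58 = 44 \cdot \frac{4}{119} + 58 = \frac{176}{119} + 58 = \frac{7078}{119}$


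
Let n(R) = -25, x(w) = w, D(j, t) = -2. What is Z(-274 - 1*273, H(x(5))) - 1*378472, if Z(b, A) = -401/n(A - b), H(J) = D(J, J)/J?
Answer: -9461399/25 ≈ -3.7846e+5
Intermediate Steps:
H(J) = -2/J
Z(b, A) = 401/25 (Z(b, A) = -401/(-25) = -401*(-1/25) = 401/25)
Z(-274 - 1*273, H(x(5))) - 1*378472 = 401/25 - 1*378472 = 401/25 - 378472 = -9461399/25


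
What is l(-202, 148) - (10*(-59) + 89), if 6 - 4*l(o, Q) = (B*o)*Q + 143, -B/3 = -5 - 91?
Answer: 8611915/4 ≈ 2.1530e+6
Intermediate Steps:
B = 288 (B = -3*(-5 - 91) = -3*(-96) = 288)
l(o, Q) = -137/4 - 72*Q*o (l(o, Q) = 3/2 - ((288*o)*Q + 143)/4 = 3/2 - (288*Q*o + 143)/4 = 3/2 - (143 + 288*Q*o)/4 = 3/2 + (-143/4 - 72*Q*o) = -137/4 - 72*Q*o)
l(-202, 148) - (10*(-59) + 89) = (-137/4 - 72*148*(-202)) - (10*(-59) + 89) = (-137/4 + 2152512) - (-590 + 89) = 8609911/4 - 1*(-501) = 8609911/4 + 501 = 8611915/4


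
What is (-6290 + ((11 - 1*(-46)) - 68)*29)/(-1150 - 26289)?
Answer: 6609/27439 ≈ 0.24086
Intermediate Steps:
(-6290 + ((11 - 1*(-46)) - 68)*29)/(-1150 - 26289) = (-6290 + ((11 + 46) - 68)*29)/(-27439) = (-6290 + (57 - 68)*29)*(-1/27439) = (-6290 - 11*29)*(-1/27439) = (-6290 - 319)*(-1/27439) = -6609*(-1/27439) = 6609/27439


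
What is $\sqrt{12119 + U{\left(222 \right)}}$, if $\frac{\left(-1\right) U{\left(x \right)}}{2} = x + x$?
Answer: $\sqrt{11231} \approx 105.98$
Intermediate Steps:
$U{\left(x \right)} = - 4 x$ ($U{\left(x \right)} = - 2 \left(x + x\right) = - 2 \cdot 2 x = - 4 x$)
$\sqrt{12119 + U{\left(222 \right)}} = \sqrt{12119 - 888} = \sqrt{11231}$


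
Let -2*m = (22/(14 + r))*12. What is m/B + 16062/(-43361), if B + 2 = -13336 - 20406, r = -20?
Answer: -271475035/731586792 ≈ -0.37108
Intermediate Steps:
m = 22 (m = -22/(14 - 20)*12/2 = -22/(-6)*12/2 = -22*(-1/6)*12/2 = -(-11)*12/6 = -1/2*(-44) = 22)
B = -33744 (B = -2 + (-13336 - 20406) = -2 - 33742 = -33744)
m/B + 16062/(-43361) = 22/(-33744) + 16062/(-43361) = 22*(-1/33744) + 16062*(-1/43361) = -11/16872 - 16062/43361 = -271475035/731586792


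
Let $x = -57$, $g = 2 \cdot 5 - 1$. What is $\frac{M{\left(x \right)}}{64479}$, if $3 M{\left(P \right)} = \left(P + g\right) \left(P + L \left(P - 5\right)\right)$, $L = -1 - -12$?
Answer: $\frac{11824}{64479} \approx 0.18338$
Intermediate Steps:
$g = 9$ ($g = 10 - 1 = 9$)
$L = 11$ ($L = -1 + 12 = 11$)
$M{\left(P \right)} = \frac{\left(-55 + 12 P\right) \left(9 + P\right)}{3}$ ($M{\left(P \right)} = \frac{\left(P + 9\right) \left(P + 11 \left(P - 5\right)\right)}{3} = \frac{\left(9 + P\right) \left(P + 11 \left(-5 + P\right)\right)}{3} = \frac{\left(9 + P\right) \left(P + \left(-55 + 11 P\right)\right)}{3} = \frac{\left(9 + P\right) \left(-55 + 12 P\right)}{3} = \frac{\left(-55 + 12 P\right) \left(9 + P\right)}{3}$)
$\frac{M{\left(x \right)}}{64479} = \frac{-165 + 4 \left(-57\right)^{2} + \frac{53}{3} \left(-57\right)}{64479} = \left(-165 + 4 \cdot 3249 - 1007\right) \frac{1}{64479} = \left(-165 + 12996 - 1007\right) \frac{1}{64479} = 11824 \cdot \frac{1}{64479} = \frac{11824}{64479}$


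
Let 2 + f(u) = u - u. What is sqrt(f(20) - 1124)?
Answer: I*sqrt(1126) ≈ 33.556*I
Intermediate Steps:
f(u) = -2 (f(u) = -2 + (u - u) = -2 + 0 = -2)
sqrt(f(20) - 1124) = sqrt(-2 - 1124) = sqrt(-1126) = I*sqrt(1126)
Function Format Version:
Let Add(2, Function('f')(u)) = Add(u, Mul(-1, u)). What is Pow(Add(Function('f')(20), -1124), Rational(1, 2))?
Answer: Mul(I, Pow(1126, Rational(1, 2))) ≈ Mul(33.556, I)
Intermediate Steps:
Function('f')(u) = -2 (Function('f')(u) = Add(-2, Add(u, Mul(-1, u))) = Add(-2, 0) = -2)
Pow(Add(Function('f')(20), -1124), Rational(1, 2)) = Pow(Add(-2, -1124), Rational(1, 2)) = Pow(-1126, Rational(1, 2)) = Mul(I, Pow(1126, Rational(1, 2)))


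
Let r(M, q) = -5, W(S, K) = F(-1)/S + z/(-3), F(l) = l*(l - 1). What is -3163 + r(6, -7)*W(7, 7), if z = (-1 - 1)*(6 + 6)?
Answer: -22431/7 ≈ -3204.4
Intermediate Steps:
F(l) = l*(-1 + l)
z = -24 (z = -2*12 = -24)
W(S, K) = 8 + 2/S (W(S, K) = (-(-1 - 1))/S - 24/(-3) = (-1*(-2))/S - 24*(-1/3) = 2/S + 8 = 8 + 2/S)
-3163 + r(6, -7)*W(7, 7) = -3163 - 5*(8 + 2/7) = -3163 - 5*58/7 = -3163 - 290/7 = -22431/7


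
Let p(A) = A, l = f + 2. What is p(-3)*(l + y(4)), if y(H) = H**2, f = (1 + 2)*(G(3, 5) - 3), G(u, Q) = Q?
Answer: -72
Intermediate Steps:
f = 6 (f = (1 + 2)*(5 - 3) = 3*2 = 6)
l = 8 (l = 6 + 2 = 8)
p(-3)*(l + y(4)) = -3*(8 + 4**2) = -3*(8 + 16) = -3*24 = -72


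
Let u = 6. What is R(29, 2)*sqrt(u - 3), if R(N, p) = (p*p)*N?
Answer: 116*sqrt(3) ≈ 200.92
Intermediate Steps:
R(N, p) = N*p**2 (R(N, p) = p**2*N = N*p**2)
R(29, 2)*sqrt(u - 3) = (29*2**2)*sqrt(6 - 3) = (29*4)*sqrt(3) = 116*sqrt(3)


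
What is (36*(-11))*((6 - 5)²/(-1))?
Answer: 396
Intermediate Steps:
(36*(-11))*((6 - 5)²/(-1)) = -396*1²*(-1) = -396*(-1) = 396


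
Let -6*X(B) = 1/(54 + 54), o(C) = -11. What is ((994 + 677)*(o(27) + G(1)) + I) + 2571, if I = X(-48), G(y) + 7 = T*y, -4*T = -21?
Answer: -12139795/648 ≈ -18734.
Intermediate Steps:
T = 21/4 (T = -1/4*(-21) = 21/4 ≈ 5.2500)
G(y) = -7 + 21*y/4
X(B) = -1/648 (X(B) = -1/(6*(54 + 54)) = -1/6/108 = -1/6*1/108 = -1/648)
I = -1/648 ≈ -0.0015432
((994 + 677)*(o(27) + G(1)) + I) + 2571 = ((994 + 677)*(-11 + (-7 + (21/4)*1)) - 1/648) + 2571 = (1671*(-11 + (-7 + 21/4)) - 1/648) + 2571 = (1671*(-11 - 7/4) - 1/648) + 2571 = (1671*(-51/4) - 1/648) + 2571 = (-85221/4 - 1/648) + 2571 = -13805803/648 + 2571 = -12139795/648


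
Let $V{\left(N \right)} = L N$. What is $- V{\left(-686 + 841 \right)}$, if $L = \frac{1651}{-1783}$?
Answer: $\frac{255905}{1783} \approx 143.52$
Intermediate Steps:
$L = - \frac{1651}{1783}$ ($L = 1651 \left(- \frac{1}{1783}\right) = - \frac{1651}{1783} \approx -0.92597$)
$V{\left(N \right)} = - \frac{1651 N}{1783}$
$- V{\left(-686 + 841 \right)} = - \frac{\left(-1651\right) \left(-686 + 841\right)}{1783} = - \frac{\left(-1651\right) 155}{1783} = \left(-1\right) \left(- \frac{255905}{1783}\right) = \frac{255905}{1783}$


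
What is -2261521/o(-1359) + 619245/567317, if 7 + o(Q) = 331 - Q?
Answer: -1281957119822/954794511 ≈ -1342.7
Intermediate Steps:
o(Q) = 324 - Q (o(Q) = -7 + (331 - Q) = 324 - Q)
-2261521/o(-1359) + 619245/567317 = -2261521/(324 - 1*(-1359)) + 619245/567317 = -2261521/(324 + 1359) + 619245*(1/567317) = -2261521/1683 + 619245/567317 = -1281957119822/954794511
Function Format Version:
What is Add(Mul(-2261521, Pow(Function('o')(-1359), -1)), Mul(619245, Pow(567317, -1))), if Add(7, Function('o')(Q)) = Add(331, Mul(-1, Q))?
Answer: Rational(-1281957119822, 954794511) ≈ -1342.7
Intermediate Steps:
Function('o')(Q) = Add(324, Mul(-1, Q)) (Function('o')(Q) = Add(-7, Add(331, Mul(-1, Q))) = Add(324, Mul(-1, Q)))
Add(Mul(-2261521, Pow(Function('o')(-1359), -1)), Mul(619245, Pow(567317, -1))) = Add(Mul(-2261521, Pow(Add(324, Mul(-1, -1359)), -1)), Mul(619245, Pow(567317, -1))) = Add(Mul(-2261521, Pow(Add(324, 1359), -1)), Mul(619245, Rational(1, 567317))) = Add(Mul(-2261521, Pow(1683, -1)), Rational(619245, 567317)) = Add(Mul(-2261521, Rational(1, 1683)), Rational(619245, 567317)) = Add(Rational(-2261521, 1683), Rational(619245, 567317)) = Rational(-1281957119822, 954794511)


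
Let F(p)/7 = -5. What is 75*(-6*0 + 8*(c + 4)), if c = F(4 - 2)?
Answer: -18600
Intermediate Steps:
F(p) = -35 (F(p) = 7*(-5) = -35)
c = -35
75*(-6*0 + 8*(c + 4)) = 75*(-6*0 + 8*(-35 + 4)) = 75*(0 + 8*(-31)) = 75*(0 - 248) = 75*(-248) = -18600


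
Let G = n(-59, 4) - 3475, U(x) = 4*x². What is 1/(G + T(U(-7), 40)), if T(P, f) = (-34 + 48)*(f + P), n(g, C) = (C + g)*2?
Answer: -1/281 ≈ -0.0035587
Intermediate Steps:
n(g, C) = 2*C + 2*g
T(P, f) = 14*P + 14*f (T(P, f) = 14*(P + f) = 14*P + 14*f)
G = -3585 (G = (2*4 + 2*(-59)) - 3475 = (8 - 118) - 3475 = -110 - 3475 = -3585)
1/(G + T(U(-7), 40)) = 1/(-3585 + (14*(4*(-7)²) + 14*40)) = 1/(-3585 + (14*(4*49) + 560)) = 1/(-3585 + (14*196 + 560)) = 1/(-3585 + (2744 + 560)) = 1/(-3585 + 3304) = 1/(-281) = -1/281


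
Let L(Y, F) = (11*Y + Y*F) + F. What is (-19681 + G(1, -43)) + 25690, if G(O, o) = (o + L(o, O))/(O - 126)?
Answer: 751683/125 ≈ 6013.5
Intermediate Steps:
L(Y, F) = F + 11*Y + F*Y (L(Y, F) = (11*Y + F*Y) + F = F + 11*Y + F*Y)
G(O, o) = (O + 12*o + O*o)/(-126 + O) (G(O, o) = (o + (O + 11*o + O*o))/(O - 126) = (O + 12*o + O*o)/(-126 + O))
(-19681 + G(1, -43)) + 25690 = (-19681 + (1 + 12*(-43) + 1*(-43))/(-126 + 1)) + 25690 = (-19681 + (1 - 516 - 43)/(-125)) + 25690 = (-19681 - 1/125*(-558)) + 25690 = (-19681 + 558/125) + 25690 = -2459567/125 + 25690 = 751683/125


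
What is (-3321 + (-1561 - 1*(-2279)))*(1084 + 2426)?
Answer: -9136530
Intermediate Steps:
(-3321 + (-1561 - 1*(-2279)))*(1084 + 2426) = (-3321 + (-1561 + 2279))*3510 = (-3321 + 718)*3510 = -2603*3510 = -9136530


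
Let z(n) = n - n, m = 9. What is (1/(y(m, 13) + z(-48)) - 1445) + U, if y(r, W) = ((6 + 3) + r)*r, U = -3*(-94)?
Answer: -188405/162 ≈ -1163.0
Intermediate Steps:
z(n) = 0
U = 282
y(r, W) = r*(9 + r) (y(r, W) = (9 + r)*r = r*(9 + r))
(1/(y(m, 13) + z(-48)) - 1445) + U = (1/(9*(9 + 9) + 0) - 1445) + 282 = (1/(9*18 + 0) - 1445) + 282 = (1/(162 + 0) - 1445) + 282 = (1/162 - 1445) + 282 = -234089/162 + 282 = -188405/162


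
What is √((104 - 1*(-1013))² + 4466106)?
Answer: √5713795 ≈ 2390.4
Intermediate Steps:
√((104 - 1*(-1013))² + 4466106) = √((104 + 1013)² + 4466106) = √(1117² + 4466106) = √(1247689 + 4466106) = √5713795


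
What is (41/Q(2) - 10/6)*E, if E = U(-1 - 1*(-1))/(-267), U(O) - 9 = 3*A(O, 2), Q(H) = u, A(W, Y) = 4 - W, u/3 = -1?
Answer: 322/267 ≈ 1.2060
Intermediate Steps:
u = -3 (u = 3*(-1) = -3)
Q(H) = -3
U(O) = 21 - 3*O (U(O) = 9 + 3*(4 - O) = 9 + (12 - 3*O) = 21 - 3*O)
E = -7/89 (E = (21 - 3*(-1 - 1*(-1)))/(-267) = (21 - 3*(-1 + 1))*(-1/267) = (21 - 3*0)*(-1/267) = (21 + 0)*(-1/267) = 21*(-1/267) = -7/89 ≈ -0.078652)
(41/Q(2) - 10/6)*E = (41/(-3) - 10/6)*(-7/89) = (41*(-⅓) - 10*⅙)*(-7/89) = (-41/3 - 5/3)*(-7/89) = -46/3*(-7/89) = 322/267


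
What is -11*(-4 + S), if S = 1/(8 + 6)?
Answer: 605/14 ≈ 43.214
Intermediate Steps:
S = 1/14 ≈ 0.071429
-11*(-4 + S) = -11*(-4 + 1/14) = -11*(-55/14) = 605/14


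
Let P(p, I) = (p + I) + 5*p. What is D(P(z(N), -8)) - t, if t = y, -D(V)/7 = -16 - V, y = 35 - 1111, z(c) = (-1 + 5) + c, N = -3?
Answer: 1174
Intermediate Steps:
z(c) = 4 + c
y = -1076
P(p, I) = I + 6*p (P(p, I) = (I + p) + 5*p = I + 6*p)
D(V) = 112 + 7*V (D(V) = -7*(-16 - V) = 112 + 7*V)
t = -1076
D(P(z(N), -8)) - t = (112 + 7*(-8 + 6*(4 - 3))) - 1*(-1076) = (112 + 7*(-8 + 6*1)) + 1076 = (112 + 7*(-8 + 6)) + 1076 = (112 + 7*(-2)) + 1076 = (112 - 14) + 1076 = 98 + 1076 = 1174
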